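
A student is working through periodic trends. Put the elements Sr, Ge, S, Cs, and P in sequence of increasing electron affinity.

Sr, Cs, P, Ge, S

P is in period 3, group 15; S is in period 3, group 16; Ge is in period 4, group 14; Sr is in period 5, group 2; Cs is in period 6, group 1.
EA tends to increase across a period and decrease down a group, though the pattern is less regular than for IE or radius.
Here both period and group differ, so the two effects have to be weighed against each other.
Cs > Sr: this pair runs against the simple trend — see the exception note.
P > Cs: both effects reinforce here, so P is clearly the higher of the two.
Ge > P: this pair runs against the simple trend — see the exception note.
S > Ge: relative to Ge, both the across-period and down-group shifts push S's electron affinity up.
Note the exception: Cs has a higher electron affinity than Sr, contrary to the simple trend — adding an electron to Sr (ns²) has to open a new, higher-energy np subshell, which is unfavourable.
Note the exception: Ge has a higher electron affinity than P, contrary to the simple trend — adding an electron to P's half-filled np³ subshell costs electron-pairing energy.
Tabulated electron affinity (kJ/mol): P 72, S 200, Ge 119, Sr 5, Cs 46.
So from lowest to highest: Sr < Cs < P < Ge < S.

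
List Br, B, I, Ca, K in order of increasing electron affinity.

Ca < B < K < I < Br

B is in period 2, group 13; K is in period 4, group 1; Ca is in period 4, group 2; Br is in period 4, group 17; I is in period 5, group 17.
EA tends to increase across a period and decrease down a group, though the pattern is less regular than for IE or radius.
Here both period and group differ, so the two effects have to be weighed against each other.
B > Ca: both effects reinforce here, so B is clearly the higher of the two.
K > B: this pair runs against the simple trend — see the exception note.
I > K: the two effects oppose for this pair; the across-period effect wins (295 vs 48 kJ/mol).
Br > I: Br sits above I in group 17, so the down-group effect alone puts Br higher.
Note the exception: K has a higher electron affinity than B, contrary to the simple trend — B's ns²np¹ configuration gives only a small electron affinity — the sparsely filled np subshell binds an added electron weakly.
Note the exception: K has a higher electron affinity than Ca, contrary to the simple trend — adding an electron to Ca (ns²) has to open a new, higher-energy np subshell, which is unfavourable.
For reference (kJ/mol): B 27, K 48, Ca 2, Br 325, I 295.
So from lowest to highest: Ca < B < K < I < Br.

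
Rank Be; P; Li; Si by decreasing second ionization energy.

The second ionization energy removes an electron from the +1 ion. For each element: Be⁺ still has 1 valence electron; P⁺ still has 4 valence electrons; Li⁺ is the bare [He] core; Si⁺ still has 3 valence electrons.
Core electrons are held far more tightly than valence electrons, so Li tops the IE_2 order.
Valence configurations: Be⁺ [He]2s¹, P⁺ [Ne]3s²3p², Si⁺ [Ne]3s²3p¹.
Approximate IE_2 values (kJ/mol): Be 1757, P 1907, Li 7298, Si 1577.
So the second ionization energies run Si < Be < P < Li.

Li > P > Be > Si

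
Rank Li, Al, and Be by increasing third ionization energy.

Al < Li < Be

Consider each +2 ion: Li²⁺ is already 1 electron into the core; Al²⁺ still has 1 valence electron; Be²⁺ is the bare [He] core.
Core electrons are held far more tightly than valence electrons, so Li and Be top the IE_3 order.
The numbers (kJ/mol): Li 11815, Al 2745, Be 14849.
So the third ionization energies run Al < Li < Be.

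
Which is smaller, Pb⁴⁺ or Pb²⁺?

Both ions have Z = 82 protons, but Pb⁴⁺ has lost more electrons, so its remaining electrons feel a larger effective nuclear charge per electron and are pulled in more tightly.
Higher positive charge → smaller ion, so Pb²⁺ > Pb⁴⁺.

Pb⁴⁺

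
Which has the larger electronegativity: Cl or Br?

EN rises left→right (higher Z_eff, smaller atoms) and falls top→bottom (larger, more shielded atoms).
All are in group 17, so electronegativity increases up the group.
So Cl has the larger electronegativity (Cl > Br).

Cl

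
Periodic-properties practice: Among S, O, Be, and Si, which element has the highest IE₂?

O

IE_2 is the cost of taking one more electron from the +1 cation: S⁺ still has 5 valence electrons; O⁺ still has 5 valence electrons; Be⁺ still has 1 valence electron; Si⁺ still has 3 valence electrons.
All are still removing valence electrons, so compare the +1 ions as you would atoms: IE_2 generally rises across a period (higher Z_eff) and falls down a group (larger shell), subject to the usual subshell exceptions.
Valence configurations: S⁺ [Ne]3s²3p³, O⁺ [He]2s²2p³, Be⁺ [He]2s¹, Si⁺ [Ne]3s²3p¹.
Tabulated IE_2 (kJ/mol): S 2252, O 3388, Be 1757, Si 1577.
Hence IE_2: Si < Be < S < O.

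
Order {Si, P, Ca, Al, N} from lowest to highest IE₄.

Si < P < Ca < N < Al

The fourth ionization energy removes an electron from the +3 ion. For each element: Si³⁺ still has 1 valence electron; P³⁺ still has 2 valence electrons; Ca³⁺ is already 1 electron into the core; Al³⁺ is the bare [Ne] core; N³⁺ still has 2 valence electrons.
Usually core removal costs more than valence removal, but here the competition is close: a tightly held n=2 valence electron can cost more to remove than an n=3 core electron, so the actual values have to decide it.
Valence configurations: Si³⁺ [Ne]3s¹, P³⁺ [Ne]3s², N³⁺ [He]2s².
Approximate IE_4 values (kJ/mol): Si 4356, P 4964, Ca 6491, Al 11577, N 7475.
Overall IE_4 order: Si < P < Ca < N < Al.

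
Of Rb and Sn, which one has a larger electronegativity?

Sn

EN rises left→right (higher Z_eff, smaller atoms) and falls top→bottom (larger, more shielded atoms).
All lie in period 5, so electronegativity increases left to right.
So Sn has the larger electronegativity (Sn > Rb).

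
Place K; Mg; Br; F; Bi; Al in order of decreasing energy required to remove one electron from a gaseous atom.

F > Br > Mg > Bi > Al > K

F is in period 2, group 17; Mg is in period 3, group 2; Al is in period 3, group 13; K is in period 4, group 1; Br is in period 4, group 17; Bi is in period 6, group 15.
Removing the outermost electron gets harder across a period and easier down a group.
These span different periods and groups, so the two trends combine.
Al > K: both effects reinforce here, so Al is clearly the higher of the two.
Bi > Al: period and group pull opposite ways; the across-period shift dominates (703 vs 578 kJ/mol).
Mg > Bi: period and group pull opposite ways; the down-group shift dominates (738 vs 703 kJ/mol).
Br > Mg: the two effects oppose for this pair; the across-period effect wins (1140 vs 738 kJ/mol).
F > Br: they share group 17; the group trend gives F the larger value.
Note the exception: Mg has a higher first ionization energy than Al, contrary to the simple trend — Al's single 3p electron is easier to remove than one from Mg's filled 3s².
For reference (kJ/mol): F 1681, Mg 738, Al 578, K 419, Br 1140, Bi 703.
So from highest to lowest: F > Br > Mg > Bi > Al > K.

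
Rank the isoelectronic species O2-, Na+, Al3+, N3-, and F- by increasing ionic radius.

Al3+ < Na+ < F- < O2- < N3-

All of these have 10 electrons, so size is governed by nuclear charge alone: the more protons, the stronger the pull on the same electron cloud, and the smaller the ion.
Nuclear charges: Al3+ (Z=13), Na+ (Z=11), F- (Z=9), O2- (Z=8), N3- (Z=7).
Smallest to largest: Al3+ < Na+ < F- < O2- < N3-.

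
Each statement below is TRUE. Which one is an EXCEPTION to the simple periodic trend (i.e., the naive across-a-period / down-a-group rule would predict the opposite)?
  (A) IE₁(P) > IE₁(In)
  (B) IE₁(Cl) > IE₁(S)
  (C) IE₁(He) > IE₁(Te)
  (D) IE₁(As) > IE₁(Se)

(D)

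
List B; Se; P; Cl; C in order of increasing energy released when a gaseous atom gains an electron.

B < P < C < Se < Cl

B is in period 2, group 13; C is in period 2, group 14; P is in period 3, group 15; Cl is in period 3, group 17; Se is in period 4, group 16.
EA tends to increase across a period and decrease down a group, though the pattern is less regular than for IE or radius.
Here both period and group differ, so the two effects have to be weighed against each other.
P > B: period and group pull opposite ways; the across-period shift dominates (72 vs 27 kJ/mol).
C > P: period and group pull opposite ways; the down-group shift dominates (122 vs 72 kJ/mol).
Se > C: the two effects oppose for this pair; the across-period effect wins (195 vs 122 kJ/mol).
Cl > Se: relative to Se, both the across-period and down-group shifts push Cl's electron affinity up.
For reference (kJ/mol): B 27, C 122, P 72, Cl 349, Se 195.
So from lowest to highest: B < P < C < Se < Cl.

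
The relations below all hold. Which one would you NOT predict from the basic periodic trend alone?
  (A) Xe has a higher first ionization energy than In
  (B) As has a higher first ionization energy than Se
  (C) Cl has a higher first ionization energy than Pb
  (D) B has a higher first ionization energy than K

The general trend: first ionization energy increases across a period and decreases down a group.
(A) Xe (period 5, group 18) vs In (period 5, group 13): the stated order agrees with the simple trend.
(B) As (period 4, group 15) vs Se (period 4, group 16): the stated order contradicts the simple trend.
(C) Cl (period 3, group 17) vs Pb (period 6, group 14): the stated order agrees with the simple trend.
(D) B (period 2, group 13) vs K (period 4, group 1): the stated order agrees with the simple trend.
The exception is (B): Se (4p⁴) ionizes more easily than half-filled As (4p³).

(B)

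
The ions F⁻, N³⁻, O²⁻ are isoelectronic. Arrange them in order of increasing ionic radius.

All of these have 10 electrons, so size is governed by nuclear charge alone: the more protons, the stronger the pull on the same electron cloud, and the smaller the ion.
Nuclear charges: F⁻ (Z=9), O²⁻ (Z=8), N³⁻ (Z=7).
Smallest to largest: F⁻ < O²⁻ < N³⁻.

F⁻ < O²⁻ < N³⁻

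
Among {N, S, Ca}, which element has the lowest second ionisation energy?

Ca

The second ionization energy removes an electron from the +1 ion. For each element: N⁺ still has 4 valence electrons; S⁺ still has 5 valence electrons; Ca⁺ still has 1 valence electron.
All are still removing valence electrons, so compare the +1 ions as you would atoms: IE_2 generally rises across a period (higher Z_eff) and falls down a group (larger shell), subject to the usual subshell exceptions.
Valence configurations: N⁺ [He]2s²2p², S⁺ [Ne]3s²3p³, Ca⁺ [Ar]4s¹.
Tabulated IE_2 (kJ/mol): N 2856, S 2252, Ca 1145.
Overall IE_2 order: Ca < S < N.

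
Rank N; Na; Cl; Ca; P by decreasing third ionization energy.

Na > Ca > N > Cl > P

The third ionization energy removes an electron from the +2 ion. For each element: N²⁺ still has 3 valence electrons; Na²⁺ is already 1 electron into the core; Cl²⁺ still has 5 valence electrons; Ca²⁺ is the bare [Ar] core; P²⁺ still has 3 valence electrons.
Core electrons are held far more tightly than valence electrons, so Ca and Na top the IE_3 order.
Valence configurations: N²⁺ [He]2s²2p¹, Cl²⁺ [Ne]3s²3p³, P²⁺ [Ne]3s²3p¹.
Approximate IE_3 values (kJ/mol): N 4578, Na 6910, Cl 3822, Ca 4912, P 2914.
Overall IE_3 order: P < Cl < N < Ca < Na.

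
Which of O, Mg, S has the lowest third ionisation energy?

S

Consider each +2 ion: O²⁺ still has 4 valence electrons; Mg²⁺ is the bare [Ne] core; S²⁺ still has 4 valence electrons.
Core electrons are held far more tightly than valence electrons, so Mg tops the IE_3 order.
Valence configurations: O²⁺ [He]2s²2p², S²⁺ [Ne]3s²3p².
The numbers (kJ/mol): O 5300, Mg 7733, S 3357.
So the third ionization energies run S < O < Mg.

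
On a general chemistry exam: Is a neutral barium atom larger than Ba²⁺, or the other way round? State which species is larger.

Ba

Forming Ba²⁺ removes 2 electrons from Ba. Fewer electrons for the same nuclear charge means less shielding and a higher Z_eff on the remaining electrons, and for main-group metals the entire outer shell is lost.
A cation is smaller than its parent atom: Ba²⁺ < Ba.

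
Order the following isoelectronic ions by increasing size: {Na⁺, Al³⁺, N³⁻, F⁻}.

All of these have 10 electrons, so size is governed by nuclear charge alone: the more protons, the stronger the pull on the same electron cloud, and the smaller the ion.
Nuclear charges: Al³⁺ (Z=13), Na⁺ (Z=11), F⁻ (Z=9), N³⁻ (Z=7).
Smallest to largest: Al³⁺ < Na⁺ < F⁻ < N³⁻.

Al³⁺ < Na⁺ < F⁻ < N³⁻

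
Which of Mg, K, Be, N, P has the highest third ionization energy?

Be

IE_3 is the cost of taking one more electron from the +2 cation: Mg²⁺ is the bare [Ne] core; K²⁺ is already 1 electron into the core; Be²⁺ is the bare [He] core; N²⁺ still has 3 valence electrons; P²⁺ still has 3 valence electrons.
Usually core removal costs more than valence removal, but here the competition is close: a tightly held n=2 valence electron can cost more to remove than an n=3 core electron, so the actual values have to decide it.
Valence configurations: N²⁺ [He]2s²2p¹, P²⁺ [Ne]3s²3p¹.
Approximate IE_3 values (kJ/mol): Mg 7733, K 4420, Be 14849, N 4578, P 2914.
Putting it together, IE_3: P < K < N < Mg < Be.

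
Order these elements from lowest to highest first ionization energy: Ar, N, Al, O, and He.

Al, O, N, Ar, He

He is in period 1, group 18; N is in period 2, group 15; O is in period 2, group 16; Al is in period 3, group 13; Ar is in period 3, group 18.
First ionization energy rises across a period (greater Z_eff holds electrons more tightly) and falls down a group (valence electrons are farther from the nucleus).
Neither a single period nor a single group — weigh both effects.
O > Al: relative to Al, both the across-period and down-group shifts push O's first ionization energy up.
N > O: this pair runs against the simple trend — see the exception note.
Ar > N: period and group pull opposite ways; the across-period shift dominates (1521 vs 1402 kJ/mol).
He > Ar: He sits above Ar in group 18, so the down-group effect alone puts He higher.
Note the exception: N has a higher first ionization energy than O, contrary to the simple trend — pairing an electron in O's 2p⁴ costs repulsion energy, so O ionizes more easily than half-filled N (2p³).
Tabulated first ionization energy (kJ/mol): He 2372, N 1402, O 1314, Al 578, Ar 1521.
So from lowest to highest: Al < O < N < Ar < He.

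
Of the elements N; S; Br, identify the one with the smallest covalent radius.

N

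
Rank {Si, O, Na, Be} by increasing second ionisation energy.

Consider each +1 ion: Si⁺ still has 3 valence electrons; O⁺ still has 5 valence electrons; Na⁺ is the bare [Ne] core; Be⁺ still has 1 valence electron.
Pulling an electron out of a noble-gas core costs far more than removing a remaining valence electron, so Na sits at the high end of IE_2.
Valence configurations: Si⁺ [Ne]3s²3p¹, O⁺ [He]2s²2p³, Be⁺ [He]2s¹.
Tabulated IE_2 (kJ/mol): Si 1577, O 3388, Na 4562, Be 1757.
So the second ionization energies run Si < Be < O < Na.

Si, Be, O, Na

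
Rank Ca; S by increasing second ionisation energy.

Ca < S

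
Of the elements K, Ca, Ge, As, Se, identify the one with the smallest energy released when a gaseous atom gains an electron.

Ca

K is in period 4, group 1; Ca is in period 4, group 2; Ge is in period 4, group 14; As is in period 4, group 15; Se is in period 4, group 16.
Adding an electron releases more energy for atoms nearer the top right (short of the noble gases).
All lie in period 4; the across-period trend (electron affinity increases left to right) applies, with the exception below.
Note the exception: K has a higher electron affinity than Ca, contrary to the simple trend — adding an electron to Ca (ns²) has to open a new, higher-energy np subshell, which is unfavourable.
Note the exception: Ge has a higher electron affinity than As, contrary to the simple trend — adding an electron to As's half-filled 4p³ is unfavourable, so Ge (4p²) has the more exothermic EA.
Approximate values (kJ/mol): K 48, Ca 2, Ge 119, As 78, Se 195.
The smallest energy released when a gaseous atom gains an electron among these belongs to Ca.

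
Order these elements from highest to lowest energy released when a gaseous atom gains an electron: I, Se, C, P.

I > Se > C > P

C is in period 2, group 14; P is in period 3, group 15; Se is in period 4, group 16; I is in period 5, group 17.
EA tends to increase across a period and decrease down a group, though the pattern is less regular than for IE or radius.
A diagonal step moves right (one effect) and down (the opposite effect) at once.
C > P: period and group pull opposite ways; the down-group shift dominates (122 vs 72 kJ/mol).
Se > C: period and group pull opposite ways; the across-period shift dominates (195 vs 122 kJ/mol).
I > Se: period and group pull opposite ways; the across-period shift dominates (295 vs 195 kJ/mol).
Approximate values (kJ/mol): C 122, P 72, Se 195, I 295.
So from highest to lowest: I > Se > C > P.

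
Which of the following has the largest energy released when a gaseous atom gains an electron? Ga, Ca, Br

Ca is in period 4, group 2; Ga is in period 4, group 13; Br is in period 4, group 17.
Atoms with high Z_eff and room in the valence shell (especially the halogens) have the most exothermic electron affinities.
All lie in period 4, so electron affinity increases left to right.
The largest energy released when a gaseous atom gains an electron among these belongs to Br.

Br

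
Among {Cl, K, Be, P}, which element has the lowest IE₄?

The fourth ionization energy removes an electron from the +3 ion. For each element: Cl³⁺ still has 4 valence electrons; K³⁺ is already 2 electrons into the core; Be³⁺ is already 1 electron into the core; P³⁺ still has 2 valence electrons.
Pulling an electron out of a noble-gas core costs far more than removing a remaining valence electron, so K and Be sit at the high end of IE_4.
Valence configurations: Cl³⁺ [Ne]3s²3p², P³⁺ [Ne]3s².
The numbers (kJ/mol): Cl 5159, K 5877, Be 21007, P 4964.
Hence IE_4: P < Cl < K < Be.

P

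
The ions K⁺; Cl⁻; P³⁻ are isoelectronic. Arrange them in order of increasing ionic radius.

All of these have 18 electrons, so size is governed by nuclear charge alone: the more protons, the stronger the pull on the same electron cloud, and the smaller the ion.
Nuclear charges: K⁺ (Z=19), Cl⁻ (Z=17), P³⁻ (Z=15).
Smallest to largest: K⁺ < Cl⁻ < P³⁻.

K⁺, Cl⁻, P³⁻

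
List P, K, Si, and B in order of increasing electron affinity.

B, K, P, Si

Adding an electron releases more energy for atoms nearer the top right (short of the noble gases).
These span different periods and groups, so the two trends combine.
K > B: this pair runs against the simple trend — see the exception note.
P > K: both effects reinforce here, so P is clearly the higher of the two.
Si > P: this pair runs against the simple trend — see the exception note.
Note the exception: K has a higher electron affinity than B, contrary to the simple trend — B's ns²np¹ configuration gives only a small electron affinity — the sparsely filled np subshell binds an added electron weakly.
Note the exception: Si has a higher electron affinity than P, contrary to the simple trend — adding an electron to P's half-filled 3p³ is unfavourable, so Si (3p²) has the more exothermic EA.
Approximate values (kJ/mol): B 27, Si 134, P 72, K 48.
So from lowest to highest: B < K < P < Si.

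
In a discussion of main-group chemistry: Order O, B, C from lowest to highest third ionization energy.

B, C, O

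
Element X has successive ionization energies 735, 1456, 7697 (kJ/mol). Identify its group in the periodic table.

Group 2

Look for the largest jump between consecutive ionization energies: IE3/IE2 ≈ 5.3, far larger than any earlier ratio.
That jump marks the point where a core electron is being removed. So the atom has 2 valence electrons.
A main-group element with 2 valence electrons is in group 2.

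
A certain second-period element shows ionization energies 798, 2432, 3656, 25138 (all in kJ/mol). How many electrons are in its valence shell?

Look for the largest jump between consecutive ionization energies: IE4/IE3 ≈ 6.9, far larger than any earlier ratio.
That jump marks the point where a core electron is being removed. So the atom has 3 valence electrons.

3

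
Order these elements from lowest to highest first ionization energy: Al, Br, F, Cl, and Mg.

F is in period 2, group 17; Mg is in period 3, group 2; Al is in period 3, group 13; Cl is in period 3, group 17; Br is in period 4, group 17.
Removing the outermost electron gets harder across a period and easier down a group.
Here both period and group differ, so the two effects have to be weighed against each other.
Mg > Al: this pair runs against the simple trend — see the exception note.
Br > Mg: the two effects oppose for this pair; the across-period effect wins (1140 vs 738 kJ/mol).
Cl > Br: they share group 17; the group trend gives Cl the larger value.
F > Cl: F sits above Cl in group 17, so the down-group effect alone puts F higher.
Note the exception: Mg has a higher first ionization energy than Al, contrary to the simple trend — Al's single 3p electron is easier to remove than one from Mg's filled 3s².
Tabulated first ionization energy (kJ/mol): F 1681, Mg 738, Al 578, Cl 1251, Br 1140.
So from lowest to highest: Al < Mg < Br < Cl < F.

Al, Mg, Br, Cl, F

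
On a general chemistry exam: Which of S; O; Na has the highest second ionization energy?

The second ionization energy removes an electron from the +1 ion. For each element: S⁺ still has 5 valence electrons; O⁺ still has 5 valence electrons; Na⁺ is the bare [Ne] core.
Pulling an electron out of a noble-gas core costs far more than removing a remaining valence electron, so Na sits at the high end of IE_2.
Valence configurations: S⁺ [Ne]3s²3p³, O⁺ [He]2s²2p³.
Approximate IE_2 values (kJ/mol): S 2252, O 3388, Na 4562.
Hence IE_2: S < O < Na.

Na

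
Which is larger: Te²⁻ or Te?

Forming Te²⁻ adds 2 electrons to Te. More electron–electron repulsion in the same shell, with unchanged nuclear charge, lets the cloud expand.
An anion is larger than its parent atom: Te²⁻ > Te.

Te²⁻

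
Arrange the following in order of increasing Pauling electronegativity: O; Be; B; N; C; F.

Be < B < C < N < O < F

EN rises left→right (higher Z_eff, smaller atoms) and falls top→bottom (larger, more shielded atoms).
All lie in period 2, so electronegativity increases left to right.
So from lowest to highest: Be < B < C < N < O < F.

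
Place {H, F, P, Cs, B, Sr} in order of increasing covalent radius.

H is in period 1, group 1; B is in period 2, group 13; F is in period 2, group 17; P is in period 3, group 15; Sr is in period 5, group 2; Cs is in period 6, group 1.
Across a period the added protons contract the valence shell; down a group each new principal shell makes the atom larger.
Neither a single period nor a single group — weigh both effects.
F > H: period and group pull opposite ways; the down-group shift dominates (64 vs 32 pm).
B > F: B lies to the left of F in period 2, so the across-period effect alone puts B larger.
P > B: the two effects oppose for this pair; the down-group effect wins (111 vs 85 pm).
Sr > P: relative to P, both the across-period and down-group shifts push Sr's atomic radius up.
Cs > Sr: relative to Sr, both the across-period and down-group shifts push Cs's atomic radius up.
For reference (pm): H 32, B 85, F 64, P 111, Sr 185, Cs 232.
So from smallest to largest: H < F < B < P < Sr < Cs.

H < F < B < P < Sr < Cs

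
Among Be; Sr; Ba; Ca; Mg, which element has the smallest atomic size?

Be is in period 2, group 2; Mg is in period 3, group 2; Ca is in period 4, group 2; Sr is in period 5, group 2; Ba is in period 6, group 2.
Across a period the added protons contract the valence shell; down a group each new principal shell makes the atom larger.
All are in group 2, so atomic radius increases down the group.
The smallest atomic size among these belongs to Be.

Be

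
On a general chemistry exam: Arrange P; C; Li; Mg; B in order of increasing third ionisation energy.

P < B < C < Mg < Li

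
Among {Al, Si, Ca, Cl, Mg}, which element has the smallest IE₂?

The second ionization energy removes an electron from the +1 ion. For each element: Al⁺ still has 2 valence electrons; Si⁺ still has 3 valence electrons; Ca⁺ still has 1 valence electron; Cl⁺ still has 6 valence electrons; Mg⁺ still has 1 valence electron.
All are still removing valence electrons, so compare the +1 ions as you would atoms: IE_2 generally rises across a period (higher Z_eff) and falls down a group (larger shell), subject to the usual subshell exceptions.
Valence configurations: Al⁺ [Ne]3s², Si⁺ [Ne]3s²3p¹, Ca⁺ [Ar]4s¹, Cl⁺ [Ne]3s²3p⁴, Mg⁺ [Ne]3s¹.
Si⁺ loses a lone 3p electron whereas Al⁺ must break into a filled 3s² pair, so IE_2(Al) > IE_2(Si) even though Si has the higher nuclear charge.
The numbers (kJ/mol): Al 1817, Si 1577, Ca 1145, Cl 2298, Mg 1451.
So the second ionization energies run Ca < Mg < Si < Al < Cl.

Ca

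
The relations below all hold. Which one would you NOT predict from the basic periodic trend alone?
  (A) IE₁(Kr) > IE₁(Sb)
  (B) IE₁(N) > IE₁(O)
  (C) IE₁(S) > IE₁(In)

(B)

The general trend: first ionization energy increases across a period and decreases down a group.
(A) Kr (period 4, group 18) vs Sb (period 5, group 15): the stated order agrees with the simple trend.
(B) N (period 2, group 15) vs O (period 2, group 16): the stated order contradicts the simple trend.
(C) S (period 3, group 16) vs In (period 5, group 13): the stated order agrees with the simple trend.
The exception is (B): pairing an electron in O's 2p⁴ costs repulsion energy, so O ionizes more easily than half-filled N (2p³).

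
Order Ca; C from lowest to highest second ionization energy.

Ca, C

After 1 electron has been removed, what remains? Ca⁺ still has 1 valence electron; C⁺ still has 3 valence electrons.
All are still removing valence electrons, so compare the +1 ions as you would atoms: IE_2 generally rises across a period (higher Z_eff) and falls down a group (larger shell), subject to the usual subshell exceptions.
Valence configurations: Ca⁺ [Ar]4s¹, C⁺ [He]2s²2p¹.
Approximate IE_2 values (kJ/mol): Ca 1145, C 2353.
Putting it together, IE_2: Ca < C.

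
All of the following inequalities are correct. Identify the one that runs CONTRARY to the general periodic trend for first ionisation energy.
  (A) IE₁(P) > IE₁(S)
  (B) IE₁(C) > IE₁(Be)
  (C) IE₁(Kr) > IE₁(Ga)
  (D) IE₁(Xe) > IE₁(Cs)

(A)

The general trend: first ionisation energy increases across a period and decreases down a group.
(A) P (period 3, group 15) vs S (period 3, group 16): the stated order contradicts the simple trend.
(B) C (period 2, group 14) vs Be (period 2, group 2): the stated order agrees with the simple trend.
(C) Kr (period 4, group 18) vs Ga (period 4, group 13): the stated order agrees with the simple trend.
(D) Xe (period 5, group 18) vs Cs (period 6, group 1): the stated order agrees with the simple trend.
The exception is (A): S (3p⁴) ionizes more easily than half-filled P (3p³) because the paired 3p electron in S is pushed out by e⁻–e⁻ repulsion.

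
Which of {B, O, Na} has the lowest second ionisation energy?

B

IE_2 is the cost of taking one more electron from the +1 cation: B⁺ still has 2 valence electrons; O⁺ still has 5 valence electrons; Na⁺ is the bare [Ne] core.
Pulling an electron out of a noble-gas core costs far more than removing a remaining valence electron, so Na sits at the high end of IE_2.
Valence configurations: B⁺ [He]2s², O⁺ [He]2s²2p³.
Approximate IE_2 values (kJ/mol): B 2427, O 3388, Na 4562.
Overall IE_2 order: B < O < Na.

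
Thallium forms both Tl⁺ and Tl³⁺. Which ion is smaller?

Tl³⁺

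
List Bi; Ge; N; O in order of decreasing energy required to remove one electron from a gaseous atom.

N is in period 2, group 15; O is in period 2, group 16; Ge is in period 4, group 14; Bi is in period 6, group 15.
Across a period the outer electron is held more tightly (higher IE₁); down a group it sits in a higher shell, more shielded, and comes off more easily.
Here both period and group differ, so the two effects have to be weighed against each other.
Ge > Bi: the two effects oppose for this pair; the down-group effect wins (762 vs 703 kJ/mol).
O > Ge: both effects reinforce here, so O is clearly the higher of the two.
N > O: this pair runs against the simple trend — see the exception note.
Note the exception: N has a higher first ionization energy than O, contrary to the simple trend — pairing an electron in O's 2p⁴ costs repulsion energy, so O ionizes more easily than half-filled N (2p³).
Tabulated first ionization energy (kJ/mol): N 1402, O 1314, Ge 762, Bi 703.
So from highest to lowest: N > O > Ge > Bi.

N > O > Ge > Bi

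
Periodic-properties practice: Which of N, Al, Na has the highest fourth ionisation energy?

Al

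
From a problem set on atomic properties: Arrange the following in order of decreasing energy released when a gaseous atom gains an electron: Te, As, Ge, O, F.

F, Te, O, Ge, As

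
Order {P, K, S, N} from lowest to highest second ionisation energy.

P < S < N < K

IE_2 is the cost of taking one more electron from the +1 cation: P⁺ still has 4 valence electrons; K⁺ is the bare [Ar] core; S⁺ still has 5 valence electrons; N⁺ still has 4 valence electrons.
Core electrons are held far more tightly than valence electrons, so K tops the IE_2 order.
Valence configurations: P⁺ [Ne]3s²3p², S⁺ [Ne]3s²3p³, N⁺ [He]2s²2p².
The numbers (kJ/mol): P 1907, K 3052, S 2252, N 2856.
Hence IE_2: P < S < N < K.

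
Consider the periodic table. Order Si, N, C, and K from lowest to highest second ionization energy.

Si, C, N, K

After 1 electron has been removed, what remains? Si⁺ still has 3 valence electrons; N⁺ still has 4 valence electrons; C⁺ still has 3 valence electrons; K⁺ is the bare [Ar] core.
Breaking into a closed-shell core is much more expensive than removing a leftover valence electron — K has the largest IE_2 here.
Valence configurations: Si⁺ [Ne]3s²3p¹, N⁺ [He]2s²2p², C⁺ [He]2s²2p¹.
Approximate IE_2 values (kJ/mol): Si 1577, N 2856, C 2353, K 3052.
Hence IE_2: Si < C < N < K.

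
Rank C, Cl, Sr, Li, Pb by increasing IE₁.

Li < Sr < Pb < C < Cl

Li is in period 2, group 1; C is in period 2, group 14; Cl is in period 3, group 17; Sr is in period 5, group 2; Pb is in period 6, group 14.
Removing the outermost electron gets harder across a period and easier down a group.
Neither a single period nor a single group — weigh both effects.
Sr > Li: the two effects oppose for this pair; the across-period effect wins (550 vs 520 kJ/mol).
Pb > Sr: period and group pull opposite ways; the across-period shift dominates (716 vs 550 kJ/mol).
C > Pb: C sits above Pb in group 14, so the down-group effect alone puts C higher.
Cl > C: the two effects oppose for this pair; the across-period effect wins (1251 vs 1086 kJ/mol).
Tabulated first ionization energy (kJ/mol): Li 520, C 1086, Cl 1251, Sr 550, Pb 716.
So from lowest to highest: Li < Sr < Pb < C < Cl.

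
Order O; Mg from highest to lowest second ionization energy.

O > Mg

IE_2 is the cost of taking one more electron from the +1 cation: O⁺ still has 5 valence electrons; Mg⁺ still has 1 valence electron.
All are still removing valence electrons, so compare the +1 ions as you would atoms: IE_2 generally rises across a period (higher Z_eff) and falls down a group (larger shell), subject to the usual subshell exceptions.
Valence configurations: O⁺ [He]2s²2p³, Mg⁺ [Ne]3s¹.
Tabulated IE_2 (kJ/mol): O 3388, Mg 1451.
So the second ionization energies run Mg < O.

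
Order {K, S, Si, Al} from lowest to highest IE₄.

Si < S < K < Al

After 3 electrons have been removed, what remains? K³⁺ is already 2 electrons into the core; S³⁺ still has 3 valence electrons; Si³⁺ still has 1 valence electron; Al³⁺ is the bare [Ne] core.
Core electrons are held far more tightly than valence electrons, so K and Al top the IE_4 order.
Valence configurations: S³⁺ [Ne]3s²3p¹, Si³⁺ [Ne]3s¹.
The numbers (kJ/mol): K 5877, S 4556, Si 4356, Al 11577.
So the fourth ionization energies run Si < S < K < Al.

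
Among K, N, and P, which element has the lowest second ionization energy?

P

The second ionization energy removes an electron from the +1 ion. For each element: K⁺ is the bare [Ar] core; N⁺ still has 4 valence electrons; P⁺ still has 4 valence electrons.
Breaking into a closed-shell core is much more expensive than removing a leftover valence electron — K has the largest IE_2 here.
Valence configurations: N⁺ [He]2s²2p², P⁺ [Ne]3s²3p².
The numbers (kJ/mol): K 3052, N 2856, P 1907.
So the second ionization energies run P < N < K.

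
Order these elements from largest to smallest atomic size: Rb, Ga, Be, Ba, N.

Be is in period 2, group 2; N is in period 2, group 15; Ga is in period 4, group 13; Rb is in period 5, group 1; Ba is in period 6, group 2.
Radius decreases left→right (rising Z_eff, same n) and increases top→bottom (higher n).
Neither a single period nor a single group — weigh both effects.
Be > N: Be lies to the left of N in period 2, so the across-period effect alone puts Be larger.
Ga > Be: the two effects oppose for this pair; the down-group effect wins (124 vs 102 pm).
Ba > Ga: both effects reinforce here, so Ba is clearly the larger of the two.
Rb > Ba: period and group pull opposite ways; the across-period shift dominates (210 vs 196 pm).
Tabulated atomic radius (pm): Be 102, N 71, Ga 124, Rb 210, Ba 196.
So from largest to smallest: Rb > Ba > Ga > Be > N.

Rb > Ba > Ga > Be > N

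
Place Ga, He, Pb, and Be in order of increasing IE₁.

IE₁ increases left→right with effective nuclear charge and decreases top→bottom as the valence shell moves farther out.
These span different periods and groups, so the two trends combine.
Pb > Ga: period and group pull opposite ways; the across-period shift dominates (716 vs 579 kJ/mol).
Be > Pb: the two effects oppose for this pair; the down-group effect wins (900 vs 716 kJ/mol).
He > Be: relative to Be, both the across-period and down-group shifts push He's first ionization energy up.
For reference (kJ/mol): He 2372, Be 900, Ga 579, Pb 716.
So from lowest to highest: Ga < Pb < Be < He.

Ga, Pb, Be, He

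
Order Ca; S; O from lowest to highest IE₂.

Ca < S < O

After 1 electron has been removed, what remains? Ca⁺ still has 1 valence electron; S⁺ still has 5 valence electrons; O⁺ still has 5 valence electrons.
All are still removing valence electrons, so compare the +1 ions as you would atoms: IE_2 generally rises across a period (higher Z_eff) and falls down a group (larger shell), subject to the usual subshell exceptions.
Valence configurations: Ca⁺ [Ar]4s¹, S⁺ [Ne]3s²3p³, O⁺ [He]2s²2p³.
Tabulated IE_2 (kJ/mol): Ca 1145, S 2252, O 3388.
Hence IE_2: Ca < S < O.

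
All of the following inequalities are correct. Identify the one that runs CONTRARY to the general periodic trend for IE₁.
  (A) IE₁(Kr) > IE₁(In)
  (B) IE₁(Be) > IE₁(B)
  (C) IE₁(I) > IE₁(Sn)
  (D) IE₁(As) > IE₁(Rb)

(B)

The general trend: IE₁ increases across a period and decreases down a group.
(A) Kr (period 4, group 18) vs In (period 5, group 13): the stated order agrees with the simple trend.
(B) Be (period 2, group 2) vs B (period 2, group 13): the stated order contradicts the simple trend.
(C) I (period 5, group 17) vs Sn (period 5, group 14): the stated order agrees with the simple trend.
(D) As (period 4, group 15) vs Rb (period 5, group 1): the stated order agrees with the simple trend.
The exception is (B): removing B's lone 2p electron is easier than breaking Be's filled 2s².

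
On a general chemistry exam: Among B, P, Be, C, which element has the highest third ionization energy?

After 2 electrons have been removed, what remains? B²⁺ still has 1 valence electron; P²⁺ still has 3 valence electrons; Be²⁺ is the bare [He] core; C²⁺ still has 2 valence electrons.
Core electrons are held far more tightly than valence electrons, so Be tops the IE_3 order.
Valence configurations: B²⁺ [He]2s¹, P²⁺ [Ne]3s²3p¹, C²⁺ [He]2s².
Approximate IE_3 values (kJ/mol): B 3660, P 2914, Be 14849, C 4620.
Hence IE_3: P < B < C < Be.

Be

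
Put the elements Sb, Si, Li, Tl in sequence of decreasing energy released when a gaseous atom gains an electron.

Si > Sb > Li > Tl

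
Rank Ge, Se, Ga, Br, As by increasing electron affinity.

Ga is in period 4, group 13; Ge is in period 4, group 14; As is in period 4, group 15; Se is in period 4, group 16; Br is in period 4, group 17.
Atoms with high Z_eff and room in the valence shell (especially the halogens) have the most exothermic electron affinities.
All lie in period 4; the across-period trend (electron affinity increases left to right) applies, with the exception below.
Note the exception: Ge has a higher electron affinity than As, contrary to the simple trend — adding an electron to As's half-filled 4p³ is unfavourable, so Ge (4p²) has the more exothermic EA.
Approximate values (kJ/mol): Ga 29, Ge 119, As 78, Se 195, Br 325.
So from lowest to highest: Ga < As < Ge < Se < Br.

Ga, As, Ge, Se, Br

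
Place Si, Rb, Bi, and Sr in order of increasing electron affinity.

Sr, Rb, Bi, Si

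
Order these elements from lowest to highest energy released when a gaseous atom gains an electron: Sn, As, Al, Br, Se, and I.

Al is in period 3, group 13; As is in period 4, group 15; Se is in period 4, group 16; Br is in period 4, group 17; Sn is in period 5, group 14; I is in period 5, group 17.
Atoms with high Z_eff and room in the valence shell (especially the halogens) have the most exothermic electron affinities.
Here both period and group differ, so the two effects have to be weighed against each other.
As > Al: period and group pull opposite ways; the across-period shift dominates (78 vs 42 kJ/mol).
Sn > As: this pair runs against the simple trend — see the exception note.
Se > Sn: relative to Sn, both the across-period and down-group shifts push Se's electron affinity up.
I > Se: the two effects oppose for this pair; the across-period effect wins (295 vs 195 kJ/mol).
Br > I: Br sits above I in group 17, so the down-group effect alone puts Br higher.
Note the exception: Sn has a higher electron affinity than As, contrary to the simple trend — adding an electron to As's half-filled np³ subshell costs electron-pairing energy.
Approximate values (kJ/mol): Al 42, As 78, Se 195, Br 325, Sn 107, I 295.
So from lowest to highest: Al < As < Sn < Se < I < Br.

Al, As, Sn, Se, I, Br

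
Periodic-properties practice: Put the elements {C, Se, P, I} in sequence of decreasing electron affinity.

I, Se, C, P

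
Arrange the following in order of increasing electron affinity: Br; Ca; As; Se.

Ca, As, Se, Br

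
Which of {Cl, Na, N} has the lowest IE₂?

Cl

Consider each +1 ion: Cl⁺ still has 6 valence electrons; Na⁺ is the bare [Ne] core; N⁺ still has 4 valence electrons.
Pulling an electron out of a noble-gas core costs far more than removing a remaining valence electron, so Na sits at the high end of IE_2.
Valence configurations: Cl⁺ [Ne]3s²3p⁴, N⁺ [He]2s²2p².
Approximate IE_2 values (kJ/mol): Cl 2298, Na 4562, N 2856.
Overall IE_2 order: Cl < N < Na.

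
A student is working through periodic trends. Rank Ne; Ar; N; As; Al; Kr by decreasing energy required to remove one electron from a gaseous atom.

Ne > Ar > N > Kr > As > Al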